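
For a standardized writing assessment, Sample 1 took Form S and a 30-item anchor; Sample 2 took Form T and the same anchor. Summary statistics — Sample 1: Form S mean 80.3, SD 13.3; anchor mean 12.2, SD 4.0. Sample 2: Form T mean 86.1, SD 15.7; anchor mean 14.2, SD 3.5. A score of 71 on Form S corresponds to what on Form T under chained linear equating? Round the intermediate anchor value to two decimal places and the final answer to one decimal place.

Form S → anchor (Sample 1): v = (4.0/13.3)(71 − 80.3) + 12.2 = 9.40
anchor → Form T (Sample 2): y = (15.7/3.5)(9.40 − 14.2) + 86.1 = 64.6

64.6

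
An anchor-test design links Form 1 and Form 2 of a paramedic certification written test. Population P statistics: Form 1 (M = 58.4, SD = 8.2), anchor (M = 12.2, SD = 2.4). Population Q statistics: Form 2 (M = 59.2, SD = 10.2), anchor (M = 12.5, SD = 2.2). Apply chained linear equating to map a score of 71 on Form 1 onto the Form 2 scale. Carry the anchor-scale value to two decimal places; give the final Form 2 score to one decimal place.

74.9

Form 1 → anchor (Population P): v = (2.4/8.2)(71 − 58.4) + 12.2 = 15.89
anchor → Form 2 (Population Q): y = (10.2/2.2)(15.89 − 12.5) + 59.2 = 74.9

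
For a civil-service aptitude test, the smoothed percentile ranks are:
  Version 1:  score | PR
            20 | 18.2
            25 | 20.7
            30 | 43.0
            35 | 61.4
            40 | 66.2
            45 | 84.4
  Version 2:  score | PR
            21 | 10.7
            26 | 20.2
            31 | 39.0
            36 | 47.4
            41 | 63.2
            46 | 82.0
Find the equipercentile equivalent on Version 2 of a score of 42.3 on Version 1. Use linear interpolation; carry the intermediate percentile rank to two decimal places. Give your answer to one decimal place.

44.0

PR of 42.3 on Version 1: 66.2 + (42.3 − 40)/(45 − 40) × (84.4 − 66.2) = 74.57
On Version 2, PR 74.57 falls between score 41 (PR 63.2) and 46 (PR 82.0).
Interpolate: 41 + (74.57 − 63.2)/(82.0 − 63.2) × (46 − 41) = 44.0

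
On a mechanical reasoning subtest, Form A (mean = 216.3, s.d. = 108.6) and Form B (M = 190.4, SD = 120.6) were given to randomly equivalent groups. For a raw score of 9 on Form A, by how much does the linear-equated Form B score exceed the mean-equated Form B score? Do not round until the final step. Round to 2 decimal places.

-22.91

Mean-equated: 9 + (190.4 − 216.3) = -16.90
Linear-equated: (120.6/108.6)(9 − 216.3) + 190.4 = -39.806
Difference = -39.806 − -16.90 = -22.91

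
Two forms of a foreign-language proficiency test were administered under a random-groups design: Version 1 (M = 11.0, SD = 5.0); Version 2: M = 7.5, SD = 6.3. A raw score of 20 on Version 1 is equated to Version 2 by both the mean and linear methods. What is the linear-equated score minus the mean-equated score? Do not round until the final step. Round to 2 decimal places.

Mean-equated: 20 + (7.5 − 11.0) = 16.50
Linear-equated: (6.3/5.0)(20 − 11.0) + 7.5 = 18.840
Difference = 18.840 − 16.50 = 2.34

2.34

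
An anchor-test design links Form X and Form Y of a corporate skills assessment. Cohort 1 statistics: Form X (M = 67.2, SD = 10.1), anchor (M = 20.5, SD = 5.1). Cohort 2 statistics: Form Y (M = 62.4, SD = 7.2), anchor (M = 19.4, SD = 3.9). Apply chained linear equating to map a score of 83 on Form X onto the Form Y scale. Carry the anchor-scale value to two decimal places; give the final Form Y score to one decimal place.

79.2

Form X → anchor (Cohort 1): v = (5.1/10.1)(83 − 67.2) + 20.5 = 28.48
anchor → Form Y (Cohort 2): y = (7.2/3.9)(28.48 − 19.4) + 62.4 = 79.2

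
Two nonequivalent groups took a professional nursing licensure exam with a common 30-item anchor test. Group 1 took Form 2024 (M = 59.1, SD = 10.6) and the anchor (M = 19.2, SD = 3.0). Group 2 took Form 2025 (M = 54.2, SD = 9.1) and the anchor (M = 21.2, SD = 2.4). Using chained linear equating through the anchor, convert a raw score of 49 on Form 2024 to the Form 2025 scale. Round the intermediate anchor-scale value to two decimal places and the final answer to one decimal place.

35.8

Form 2024 → anchor (Group 1): v = (3.0/10.6)(49 − 59.1) + 19.2 = 16.34
anchor → Form 2025 (Group 2): y = (9.1/2.4)(16.34 − 21.2) + 54.2 = 35.8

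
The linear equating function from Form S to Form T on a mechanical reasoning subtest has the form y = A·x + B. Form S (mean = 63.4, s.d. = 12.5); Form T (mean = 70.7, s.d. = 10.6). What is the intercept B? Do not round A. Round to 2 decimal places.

A = SD_Y / SD_X = 10.6 / 12.5 = 0.848000
B = M_Y − A·M_X = 70.7 − 0.848000 × 63.4 = 16.94

16.94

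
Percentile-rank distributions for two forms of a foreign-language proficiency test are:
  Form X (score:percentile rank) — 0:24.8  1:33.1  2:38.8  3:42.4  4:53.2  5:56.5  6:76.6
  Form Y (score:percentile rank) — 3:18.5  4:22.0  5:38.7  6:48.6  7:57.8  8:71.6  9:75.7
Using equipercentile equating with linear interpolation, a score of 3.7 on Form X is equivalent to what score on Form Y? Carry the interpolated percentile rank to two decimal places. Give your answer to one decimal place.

PR of 3.7 on Form X: 42.4 + (3.7 − 3)/(4 − 3) × (53.2 − 42.4) = 49.96
On Form Y, PR 49.96 falls between score 6 (PR 48.6) and 7 (PR 57.8).
Interpolate: 6 + (49.96 − 48.6)/(57.8 − 48.6) × (7 − 6) = 6.1

6.1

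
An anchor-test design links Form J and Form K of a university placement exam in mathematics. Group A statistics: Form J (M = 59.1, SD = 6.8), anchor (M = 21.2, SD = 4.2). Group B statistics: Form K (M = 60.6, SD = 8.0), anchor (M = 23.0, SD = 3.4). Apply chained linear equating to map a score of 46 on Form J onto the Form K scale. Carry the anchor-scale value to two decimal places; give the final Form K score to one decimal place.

37.3

Form J → anchor (Group A): v = (4.2/6.8)(46 − 59.1) + 21.2 = 13.11
anchor → Form K (Group B): y = (8.0/3.4)(13.11 − 23.0) + 60.6 = 37.3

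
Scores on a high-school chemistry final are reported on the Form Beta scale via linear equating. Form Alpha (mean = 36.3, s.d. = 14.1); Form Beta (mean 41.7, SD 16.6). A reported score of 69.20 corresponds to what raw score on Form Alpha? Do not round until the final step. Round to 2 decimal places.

Invert y = (SD_Y/SD_X)(x − M_X) + M_Y:
x = (SD_X/SD_Y)(y − M_Y) + M_X = (14.1/16.6)(69.20 − 41.7) + 36.3
x = 0.849398 × 27.500 + 36.3 = 59.66

59.66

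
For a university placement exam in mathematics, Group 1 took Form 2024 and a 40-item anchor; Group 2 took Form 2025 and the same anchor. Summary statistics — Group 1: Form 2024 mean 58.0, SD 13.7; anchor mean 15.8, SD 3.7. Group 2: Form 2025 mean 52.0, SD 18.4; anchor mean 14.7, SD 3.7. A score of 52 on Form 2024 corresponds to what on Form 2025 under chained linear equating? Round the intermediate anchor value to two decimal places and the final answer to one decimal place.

49.4

Form 2024 → anchor (Group 1): v = (3.7/13.7)(52 − 58.0) + 15.8 = 14.18
anchor → Form 2025 (Group 2): y = (18.4/3.7)(14.18 − 14.7) + 52.0 = 49.4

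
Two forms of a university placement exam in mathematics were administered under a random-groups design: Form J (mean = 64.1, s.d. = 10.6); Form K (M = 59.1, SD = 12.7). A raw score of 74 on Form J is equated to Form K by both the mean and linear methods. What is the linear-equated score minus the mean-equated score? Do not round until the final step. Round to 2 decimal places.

Mean-equated: 74 + (59.1 − 64.1) = 69.00
Linear-equated: (12.7/10.6)(74 − 64.1) + 59.1 = 70.961
Difference = 70.961 − 69.00 = 1.96

1.96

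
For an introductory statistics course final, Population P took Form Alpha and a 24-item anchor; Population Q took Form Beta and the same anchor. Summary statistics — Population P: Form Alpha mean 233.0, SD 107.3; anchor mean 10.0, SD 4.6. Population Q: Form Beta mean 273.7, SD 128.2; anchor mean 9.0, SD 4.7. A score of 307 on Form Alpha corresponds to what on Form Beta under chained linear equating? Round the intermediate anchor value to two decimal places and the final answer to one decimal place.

Form Alpha → anchor (Population P): v = (4.6/107.3)(307 − 233.0) + 10.0 = 13.17
anchor → Form Beta (Population Q): y = (128.2/4.7)(13.17 − 9.0) + 273.7 = 387.4

387.4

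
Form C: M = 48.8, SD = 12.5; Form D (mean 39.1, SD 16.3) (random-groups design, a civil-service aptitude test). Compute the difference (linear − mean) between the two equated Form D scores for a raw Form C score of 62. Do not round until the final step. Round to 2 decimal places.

Mean-equated: 62 + (39.1 − 48.8) = 52.30
Linear-equated: (16.3/12.5)(62 − 48.8) + 39.1 = 56.313
Difference = 56.313 − 52.30 = 4.01

4.01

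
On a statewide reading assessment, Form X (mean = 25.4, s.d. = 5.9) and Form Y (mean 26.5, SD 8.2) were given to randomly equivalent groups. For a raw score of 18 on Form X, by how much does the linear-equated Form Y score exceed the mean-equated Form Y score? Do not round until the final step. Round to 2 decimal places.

-2.88

Mean-equated: 18 + (26.5 − 25.4) = 19.10
Linear-equated: (8.2/5.9)(18 − 25.4) + 26.5 = 16.215
Difference = 16.215 − 19.10 = -2.88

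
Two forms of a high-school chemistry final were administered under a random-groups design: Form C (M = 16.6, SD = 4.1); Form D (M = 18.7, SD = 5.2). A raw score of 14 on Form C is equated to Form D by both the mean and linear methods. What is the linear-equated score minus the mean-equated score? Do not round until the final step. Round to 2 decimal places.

-0.70

Mean-equated: 14 + (18.7 − 16.6) = 16.10
Linear-equated: (5.2/4.1)(14 − 16.6) + 18.7 = 15.402
Difference = 15.402 − 16.10 = -0.70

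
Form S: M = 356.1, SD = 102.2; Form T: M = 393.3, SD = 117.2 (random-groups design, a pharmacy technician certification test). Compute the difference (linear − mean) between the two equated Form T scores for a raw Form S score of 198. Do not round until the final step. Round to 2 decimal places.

-23.20

Mean-equated: 198 + (393.3 − 356.1) = 235.20
Linear-equated: (117.2/102.2)(198 − 356.1) + 393.3 = 211.995
Difference = 211.995 − 235.20 = -23.20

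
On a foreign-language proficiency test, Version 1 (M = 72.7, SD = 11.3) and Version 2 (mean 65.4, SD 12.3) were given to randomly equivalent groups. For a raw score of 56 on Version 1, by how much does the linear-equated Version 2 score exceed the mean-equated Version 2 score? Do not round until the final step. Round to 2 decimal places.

-1.48

Mean-equated: 56 + (65.4 − 72.7) = 48.70
Linear-equated: (12.3/11.3)(56 − 72.7) + 65.4 = 47.222
Difference = 47.222 − 48.70 = -1.48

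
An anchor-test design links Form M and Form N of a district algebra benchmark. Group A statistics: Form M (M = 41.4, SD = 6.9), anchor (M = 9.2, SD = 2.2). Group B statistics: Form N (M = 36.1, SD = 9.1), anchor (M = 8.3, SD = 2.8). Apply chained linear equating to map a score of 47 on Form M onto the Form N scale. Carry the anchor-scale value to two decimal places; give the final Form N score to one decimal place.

44.8

Form M → anchor (Group A): v = (2.2/6.9)(47 − 41.4) + 9.2 = 10.99
anchor → Form N (Group B): y = (9.1/2.8)(10.99 − 8.3) + 36.1 = 44.8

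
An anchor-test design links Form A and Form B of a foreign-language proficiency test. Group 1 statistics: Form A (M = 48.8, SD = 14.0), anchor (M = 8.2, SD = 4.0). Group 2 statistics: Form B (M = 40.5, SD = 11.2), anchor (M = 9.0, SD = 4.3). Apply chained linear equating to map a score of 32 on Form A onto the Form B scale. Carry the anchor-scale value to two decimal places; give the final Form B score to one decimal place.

Form A → anchor (Group 1): v = (4.0/14.0)(32 − 48.8) + 8.2 = 3.40
anchor → Form B (Group 2): y = (11.2/4.3)(3.40 − 9.0) + 40.5 = 25.9

25.9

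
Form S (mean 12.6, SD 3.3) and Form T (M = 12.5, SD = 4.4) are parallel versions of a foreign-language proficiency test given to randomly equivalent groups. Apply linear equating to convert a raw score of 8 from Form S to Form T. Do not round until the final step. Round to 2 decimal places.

6.37

Linear equating: y = (SD_Y/SD_X)(x − M_X) + M_Y
y = (4.4/3.3)(8 − 12.6) + 12.5
y = 1.333333 × -4.6 + 12.5 = -6.1333 + 12.5 = 6.37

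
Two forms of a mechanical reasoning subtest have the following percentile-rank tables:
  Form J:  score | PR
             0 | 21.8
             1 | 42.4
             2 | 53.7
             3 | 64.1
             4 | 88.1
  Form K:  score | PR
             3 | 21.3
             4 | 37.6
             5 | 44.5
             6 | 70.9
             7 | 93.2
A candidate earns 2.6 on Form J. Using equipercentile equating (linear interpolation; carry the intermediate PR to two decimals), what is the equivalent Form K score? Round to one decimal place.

5.6

PR of 2.6 on Form J: 53.7 + (2.6 − 2)/(3 − 2) × (64.1 − 53.7) = 59.94
On Form K, PR 59.94 falls between score 5 (PR 44.5) and 6 (PR 70.9).
Interpolate: 5 + (59.94 − 44.5)/(70.9 − 44.5) × (6 − 5) = 5.6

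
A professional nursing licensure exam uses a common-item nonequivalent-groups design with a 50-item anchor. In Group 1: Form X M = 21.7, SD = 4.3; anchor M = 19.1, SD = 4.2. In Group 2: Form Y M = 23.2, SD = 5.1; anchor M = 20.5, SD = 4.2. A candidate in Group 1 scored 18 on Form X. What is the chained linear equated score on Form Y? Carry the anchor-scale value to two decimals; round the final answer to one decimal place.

17.1

Form X → anchor (Group 1): v = (4.2/4.3)(18 − 21.7) + 19.1 = 15.49
anchor → Form Y (Group 2): y = (5.1/4.2)(15.49 − 20.5) + 23.2 = 17.1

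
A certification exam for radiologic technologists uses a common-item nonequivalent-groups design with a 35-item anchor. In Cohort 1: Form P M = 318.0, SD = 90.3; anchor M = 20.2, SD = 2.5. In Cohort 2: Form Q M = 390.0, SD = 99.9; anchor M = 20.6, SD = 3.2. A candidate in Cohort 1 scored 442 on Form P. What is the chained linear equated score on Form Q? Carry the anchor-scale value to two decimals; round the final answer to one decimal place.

484.6

Form P → anchor (Cohort 1): v = (2.5/90.3)(442 − 318.0) + 20.2 = 23.63
anchor → Form Q (Cohort 2): y = (99.9/3.2)(23.63 − 20.6) + 390.0 = 484.6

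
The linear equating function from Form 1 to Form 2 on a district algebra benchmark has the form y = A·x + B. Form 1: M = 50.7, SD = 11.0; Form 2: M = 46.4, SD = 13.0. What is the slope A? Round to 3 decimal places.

1.182

A = SD_Y / SD_X = 13.0 / 11.0 = 1.182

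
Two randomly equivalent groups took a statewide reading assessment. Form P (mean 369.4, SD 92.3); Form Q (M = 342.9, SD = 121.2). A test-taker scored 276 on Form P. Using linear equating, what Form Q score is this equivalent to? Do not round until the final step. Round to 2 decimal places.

Linear equating: y = (SD_Y/SD_X)(x − M_X) + M_Y
y = (121.2/92.3)(276 − 369.4) + 342.9
y = 1.313109 × -93.4 + 342.9 = -122.6444 + 342.9 = 220.26

220.26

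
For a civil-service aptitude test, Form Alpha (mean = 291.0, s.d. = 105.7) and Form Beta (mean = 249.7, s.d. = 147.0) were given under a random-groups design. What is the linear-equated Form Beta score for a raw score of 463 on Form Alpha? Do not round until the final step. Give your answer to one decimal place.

Linear equating: y = (SD_Y/SD_X)(x − M_X) + M_Y
y = (147.0/105.7)(463 − 291.0) + 249.7
y = 1.390728 × 172.0 + 249.7 = 239.2053 + 249.7 = 488.9

488.9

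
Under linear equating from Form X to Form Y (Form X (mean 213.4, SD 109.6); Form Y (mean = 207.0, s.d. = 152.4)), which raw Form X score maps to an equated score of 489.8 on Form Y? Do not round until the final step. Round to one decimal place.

416.8

Invert y = (SD_Y/SD_X)(x − M_X) + M_Y:
x = (SD_X/SD_Y)(y − M_Y) + M_X = (109.6/152.4)(489.8 − 207.0) + 213.4
x = 0.719160 × 282.800 + 213.4 = 416.8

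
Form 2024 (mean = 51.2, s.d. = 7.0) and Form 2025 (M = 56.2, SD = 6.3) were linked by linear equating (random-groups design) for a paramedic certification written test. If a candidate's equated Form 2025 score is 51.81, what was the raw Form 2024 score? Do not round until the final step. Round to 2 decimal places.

46.32

Invert y = (SD_Y/SD_X)(x − M_X) + M_Y:
x = (SD_X/SD_Y)(y − M_Y) + M_X = (7.0/6.3)(51.81 − 56.2) + 51.2
x = 1.111111 × -4.390 + 51.2 = 46.32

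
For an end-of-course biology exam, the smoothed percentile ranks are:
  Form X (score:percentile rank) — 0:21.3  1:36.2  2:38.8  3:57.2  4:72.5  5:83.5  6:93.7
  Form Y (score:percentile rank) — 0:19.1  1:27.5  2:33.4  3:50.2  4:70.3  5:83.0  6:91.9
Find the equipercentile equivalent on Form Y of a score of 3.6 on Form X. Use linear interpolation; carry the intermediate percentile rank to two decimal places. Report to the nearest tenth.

PR of 3.6 on Form X: 57.2 + (3.6 − 3)/(4 − 3) × (72.5 − 57.2) = 66.38
On Form Y, PR 66.38 falls between score 3 (PR 50.2) and 4 (PR 70.3).
Interpolate: 3 + (66.38 − 50.2)/(70.3 − 50.2) × (4 − 3) = 3.8

3.8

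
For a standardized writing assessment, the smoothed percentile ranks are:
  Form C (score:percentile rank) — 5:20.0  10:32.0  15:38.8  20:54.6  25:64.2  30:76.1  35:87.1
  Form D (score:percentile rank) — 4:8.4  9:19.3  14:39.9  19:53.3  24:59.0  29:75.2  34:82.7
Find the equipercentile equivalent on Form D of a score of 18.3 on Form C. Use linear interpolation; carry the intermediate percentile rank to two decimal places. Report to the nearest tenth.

PR of 18.3 on Form C: 38.8 + (18.3 − 15)/(20 − 15) × (54.6 − 38.8) = 49.23
On Form D, PR 49.23 falls between score 14 (PR 39.9) and 19 (PR 53.3).
Interpolate: 14 + (49.23 − 39.9)/(53.3 − 39.9) × (19 − 14) = 17.5

17.5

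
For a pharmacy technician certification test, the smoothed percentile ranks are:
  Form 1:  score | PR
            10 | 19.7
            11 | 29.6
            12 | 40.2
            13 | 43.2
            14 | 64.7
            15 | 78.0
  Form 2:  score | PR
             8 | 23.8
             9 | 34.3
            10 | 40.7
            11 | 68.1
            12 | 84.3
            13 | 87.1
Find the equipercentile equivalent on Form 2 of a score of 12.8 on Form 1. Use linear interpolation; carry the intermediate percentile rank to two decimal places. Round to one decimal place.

PR of 12.8 on Form 1: 40.2 + (12.8 − 12)/(13 − 12) × (43.2 − 40.2) = 42.60
On Form 2, PR 42.60 falls between score 10 (PR 40.7) and 11 (PR 68.1).
Interpolate: 10 + (42.60 − 40.7)/(68.1 − 40.7) × (11 − 10) = 10.1

10.1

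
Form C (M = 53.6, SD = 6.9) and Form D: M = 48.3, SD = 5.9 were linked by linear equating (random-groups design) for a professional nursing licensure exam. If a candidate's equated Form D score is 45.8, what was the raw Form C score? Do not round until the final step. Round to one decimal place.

50.7

Invert y = (SD_Y/SD_X)(x − M_X) + M_Y:
x = (SD_X/SD_Y)(y − M_Y) + M_X = (6.9/5.9)(45.8 − 48.3) + 53.6
x = 1.169492 × -2.500 + 53.6 = 50.7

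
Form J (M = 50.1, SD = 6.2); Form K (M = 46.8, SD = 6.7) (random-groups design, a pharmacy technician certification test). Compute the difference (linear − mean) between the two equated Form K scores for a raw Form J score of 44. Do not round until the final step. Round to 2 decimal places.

-0.49

Mean-equated: 44 + (46.8 − 50.1) = 40.70
Linear-equated: (6.7/6.2)(44 − 50.1) + 46.8 = 40.208
Difference = 40.208 − 40.70 = -0.49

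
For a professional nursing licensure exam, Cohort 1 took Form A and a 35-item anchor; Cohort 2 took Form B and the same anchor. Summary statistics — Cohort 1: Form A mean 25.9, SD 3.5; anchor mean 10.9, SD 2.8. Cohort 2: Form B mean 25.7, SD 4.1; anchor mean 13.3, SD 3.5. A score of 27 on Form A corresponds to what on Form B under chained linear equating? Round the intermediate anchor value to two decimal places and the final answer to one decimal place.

23.9

Form A → anchor (Cohort 1): v = (2.8/3.5)(27 − 25.9) + 10.9 = 11.78
anchor → Form B (Cohort 2): y = (4.1/3.5)(11.78 − 13.3) + 25.7 = 23.9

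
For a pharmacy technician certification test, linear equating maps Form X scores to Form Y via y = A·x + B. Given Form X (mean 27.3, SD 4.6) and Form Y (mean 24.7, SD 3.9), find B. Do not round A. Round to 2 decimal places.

A = SD_Y / SD_X = 3.9 / 4.6 = 0.847826
B = M_Y − A·M_X = 24.7 − 0.847826 × 27.3 = 1.55

1.55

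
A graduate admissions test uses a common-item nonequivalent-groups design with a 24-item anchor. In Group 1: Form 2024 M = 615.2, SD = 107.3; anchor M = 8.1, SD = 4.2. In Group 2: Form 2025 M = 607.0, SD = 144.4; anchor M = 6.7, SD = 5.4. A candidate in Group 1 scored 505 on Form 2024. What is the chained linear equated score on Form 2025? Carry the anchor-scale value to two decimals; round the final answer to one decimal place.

Form 2024 → anchor (Group 1): v = (4.2/107.3)(505 − 615.2) + 8.1 = 3.79
anchor → Form 2025 (Group 2): y = (144.4/5.4)(3.79 − 6.7) + 607.0 = 529.2

529.2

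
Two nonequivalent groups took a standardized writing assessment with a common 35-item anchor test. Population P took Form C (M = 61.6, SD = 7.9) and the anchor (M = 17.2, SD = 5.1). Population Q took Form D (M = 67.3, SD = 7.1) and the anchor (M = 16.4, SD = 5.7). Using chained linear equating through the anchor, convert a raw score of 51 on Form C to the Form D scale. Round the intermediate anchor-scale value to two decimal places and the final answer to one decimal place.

59.8

Form C → anchor (Population P): v = (5.1/7.9)(51 − 61.6) + 17.2 = 10.36
anchor → Form D (Population Q): y = (7.1/5.7)(10.36 − 16.4) + 67.3 = 59.8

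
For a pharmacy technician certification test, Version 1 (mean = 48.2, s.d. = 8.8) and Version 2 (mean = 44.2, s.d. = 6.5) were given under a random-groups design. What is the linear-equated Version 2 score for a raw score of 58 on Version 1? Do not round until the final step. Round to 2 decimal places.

51.44

Linear equating: y = (SD_Y/SD_X)(x − M_X) + M_Y
y = (6.5/8.8)(58 − 48.2) + 44.2
y = 0.738636 × 9.8 + 44.2 = 7.2386 + 44.2 = 51.44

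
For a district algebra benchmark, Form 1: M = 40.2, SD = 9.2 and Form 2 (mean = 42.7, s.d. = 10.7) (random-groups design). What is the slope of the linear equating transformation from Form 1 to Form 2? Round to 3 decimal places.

A = SD_Y / SD_X = 10.7 / 9.2 = 1.163

1.163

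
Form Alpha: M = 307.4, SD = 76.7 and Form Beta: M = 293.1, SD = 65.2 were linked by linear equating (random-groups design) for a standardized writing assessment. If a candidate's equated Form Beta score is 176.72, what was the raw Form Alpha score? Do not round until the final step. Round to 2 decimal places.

Invert y = (SD_Y/SD_X)(x − M_X) + M_Y:
x = (SD_X/SD_Y)(y − M_Y) + M_X = (76.7/65.2)(176.72 − 293.1) + 307.4
x = 1.176380 × -116.380 + 307.4 = 170.49

170.49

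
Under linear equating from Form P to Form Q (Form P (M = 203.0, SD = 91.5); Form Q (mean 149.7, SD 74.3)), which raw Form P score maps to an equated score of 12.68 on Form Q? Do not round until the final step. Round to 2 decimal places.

Invert y = (SD_Y/SD_X)(x − M_X) + M_Y:
x = (SD_X/SD_Y)(y − M_Y) + M_X = (91.5/74.3)(12.68 − 149.7) + 203.0
x = 1.231494 × -137.020 + 203.0 = 34.26

34.26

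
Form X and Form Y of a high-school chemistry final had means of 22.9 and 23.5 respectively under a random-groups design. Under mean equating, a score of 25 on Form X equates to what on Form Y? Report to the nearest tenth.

Mean equating: y = x + (M_Y − M_X) = 25 + (23.5 − 22.9) = 25.6

25.6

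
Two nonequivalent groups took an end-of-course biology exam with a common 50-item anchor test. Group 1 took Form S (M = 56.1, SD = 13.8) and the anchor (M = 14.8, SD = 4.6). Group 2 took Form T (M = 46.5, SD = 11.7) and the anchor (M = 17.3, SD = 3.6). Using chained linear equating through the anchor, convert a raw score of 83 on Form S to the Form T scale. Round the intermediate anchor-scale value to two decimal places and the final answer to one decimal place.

67.5

Form S → anchor (Group 1): v = (4.6/13.8)(83 − 56.1) + 14.8 = 23.77
anchor → Form T (Group 2): y = (11.7/3.6)(23.77 − 17.3) + 46.5 = 67.5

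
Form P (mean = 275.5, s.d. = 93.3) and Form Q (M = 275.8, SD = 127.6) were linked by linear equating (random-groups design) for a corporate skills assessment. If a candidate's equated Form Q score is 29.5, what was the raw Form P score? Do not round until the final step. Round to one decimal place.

Invert y = (SD_Y/SD_X)(x − M_X) + M_Y:
x = (SD_X/SD_Y)(y − M_Y) + M_X = (93.3/127.6)(29.5 − 275.8) + 275.5
x = 0.731191 × -246.300 + 275.5 = 95.4

95.4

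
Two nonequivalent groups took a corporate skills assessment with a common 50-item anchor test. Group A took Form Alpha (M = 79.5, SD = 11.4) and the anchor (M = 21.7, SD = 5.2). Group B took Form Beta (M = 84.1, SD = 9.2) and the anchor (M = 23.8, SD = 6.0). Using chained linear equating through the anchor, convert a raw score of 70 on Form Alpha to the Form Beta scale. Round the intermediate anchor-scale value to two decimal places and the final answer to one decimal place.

Form Alpha → anchor (Group A): v = (5.2/11.4)(70 − 79.5) + 21.7 = 17.37
anchor → Form Beta (Group B): y = (9.2/6.0)(17.37 − 23.8) + 84.1 = 74.2

74.2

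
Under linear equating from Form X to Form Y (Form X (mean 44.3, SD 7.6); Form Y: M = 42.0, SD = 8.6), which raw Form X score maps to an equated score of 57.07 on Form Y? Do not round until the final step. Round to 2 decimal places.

Invert y = (SD_Y/SD_X)(x − M_X) + M_Y:
x = (SD_X/SD_Y)(y − M_Y) + M_X = (7.6/8.6)(57.07 − 42.0) + 44.3
x = 0.883721 × 15.070 + 44.3 = 57.62

57.62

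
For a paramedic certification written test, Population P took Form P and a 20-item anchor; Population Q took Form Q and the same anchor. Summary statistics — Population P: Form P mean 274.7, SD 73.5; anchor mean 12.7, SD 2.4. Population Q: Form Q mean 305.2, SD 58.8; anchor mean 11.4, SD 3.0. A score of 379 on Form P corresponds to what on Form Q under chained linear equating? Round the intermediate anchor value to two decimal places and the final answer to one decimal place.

Form P → anchor (Population P): v = (2.4/73.5)(379 − 274.7) + 12.7 = 16.11
anchor → Form Q (Population Q): y = (58.8/3.0)(16.11 − 11.4) + 305.2 = 397.5

397.5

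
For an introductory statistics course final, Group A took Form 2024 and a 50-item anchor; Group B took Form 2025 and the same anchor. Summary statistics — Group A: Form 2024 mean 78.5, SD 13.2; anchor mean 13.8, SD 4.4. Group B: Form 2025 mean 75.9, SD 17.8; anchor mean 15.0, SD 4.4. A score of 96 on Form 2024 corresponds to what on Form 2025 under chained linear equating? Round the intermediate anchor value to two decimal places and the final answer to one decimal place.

94.6

Form 2024 → anchor (Group A): v = (4.4/13.2)(96 − 78.5) + 13.8 = 19.63
anchor → Form 2025 (Group B): y = (17.8/4.4)(19.63 − 15.0) + 75.9 = 94.6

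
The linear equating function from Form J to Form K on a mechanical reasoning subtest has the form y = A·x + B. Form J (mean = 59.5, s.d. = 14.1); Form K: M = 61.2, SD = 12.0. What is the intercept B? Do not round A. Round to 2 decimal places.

10.56

A = SD_Y / SD_X = 12.0 / 14.1 = 0.851064
B = M_Y − A·M_X = 61.2 − 0.851064 × 59.5 = 10.56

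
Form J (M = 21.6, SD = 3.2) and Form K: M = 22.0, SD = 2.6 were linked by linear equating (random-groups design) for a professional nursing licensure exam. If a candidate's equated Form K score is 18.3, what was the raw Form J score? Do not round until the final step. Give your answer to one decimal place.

17.0

Invert y = (SD_Y/SD_X)(x − M_X) + M_Y:
x = (SD_X/SD_Y)(y − M_Y) + M_X = (3.2/2.6)(18.3 − 22.0) + 21.6
x = 1.230769 × -3.700 + 21.6 = 17.0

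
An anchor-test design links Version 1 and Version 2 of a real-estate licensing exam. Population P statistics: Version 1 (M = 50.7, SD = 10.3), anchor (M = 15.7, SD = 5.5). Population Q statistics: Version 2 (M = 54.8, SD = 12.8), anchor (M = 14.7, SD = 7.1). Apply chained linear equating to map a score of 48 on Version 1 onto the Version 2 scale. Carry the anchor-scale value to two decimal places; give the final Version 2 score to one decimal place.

54.0

Version 1 → anchor (Population P): v = (5.5/10.3)(48 − 50.7) + 15.7 = 14.26
anchor → Version 2 (Population Q): y = (12.8/7.1)(14.26 − 14.7) + 54.8 = 54.0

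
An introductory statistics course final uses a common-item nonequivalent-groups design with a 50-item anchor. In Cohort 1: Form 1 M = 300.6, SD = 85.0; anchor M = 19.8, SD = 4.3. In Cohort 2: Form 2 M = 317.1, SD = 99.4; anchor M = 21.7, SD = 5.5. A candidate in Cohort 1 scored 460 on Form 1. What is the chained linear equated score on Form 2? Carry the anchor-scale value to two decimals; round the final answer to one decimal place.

428.4

Form 1 → anchor (Cohort 1): v = (4.3/85.0)(460 − 300.6) + 19.8 = 27.86
anchor → Form 2 (Cohort 2): y = (99.4/5.5)(27.86 − 21.7) + 317.1 = 428.4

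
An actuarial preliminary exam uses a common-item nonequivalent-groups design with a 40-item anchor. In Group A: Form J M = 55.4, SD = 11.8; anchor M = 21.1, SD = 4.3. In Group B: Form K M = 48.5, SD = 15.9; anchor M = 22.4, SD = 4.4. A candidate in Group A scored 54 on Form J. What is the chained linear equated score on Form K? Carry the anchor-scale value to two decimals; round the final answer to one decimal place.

42.0

Form J → anchor (Group A): v = (4.3/11.8)(54 − 55.4) + 21.1 = 20.59
anchor → Form K (Group B): y = (15.9/4.4)(20.59 − 22.4) + 48.5 = 42.0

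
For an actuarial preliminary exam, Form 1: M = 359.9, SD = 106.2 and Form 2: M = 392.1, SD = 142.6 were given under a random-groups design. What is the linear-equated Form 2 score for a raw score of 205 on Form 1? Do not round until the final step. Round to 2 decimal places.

184.11

Linear equating: y = (SD_Y/SD_X)(x − M_X) + M_Y
y = (142.6/106.2)(205 − 359.9) + 392.1
y = 1.342750 × -154.9 + 392.1 = -207.9919 + 392.1 = 184.11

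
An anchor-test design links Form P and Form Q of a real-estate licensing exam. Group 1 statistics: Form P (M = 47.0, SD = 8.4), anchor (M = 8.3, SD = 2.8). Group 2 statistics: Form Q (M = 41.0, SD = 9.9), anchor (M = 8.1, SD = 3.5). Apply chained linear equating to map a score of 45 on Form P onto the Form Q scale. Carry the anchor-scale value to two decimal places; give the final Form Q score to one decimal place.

39.7

Form P → anchor (Group 1): v = (2.8/8.4)(45 − 47.0) + 8.3 = 7.63
anchor → Form Q (Group 2): y = (9.9/3.5)(7.63 − 8.1) + 41.0 = 39.7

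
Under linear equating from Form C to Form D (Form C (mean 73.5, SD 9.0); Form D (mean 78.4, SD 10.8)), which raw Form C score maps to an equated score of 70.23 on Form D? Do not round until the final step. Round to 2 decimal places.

Invert y = (SD_Y/SD_X)(x − M_X) + M_Y:
x = (SD_X/SD_Y)(y − M_Y) + M_X = (9.0/10.8)(70.23 − 78.4) + 73.5
x = 0.833333 × -8.170 + 73.5 = 66.69

66.69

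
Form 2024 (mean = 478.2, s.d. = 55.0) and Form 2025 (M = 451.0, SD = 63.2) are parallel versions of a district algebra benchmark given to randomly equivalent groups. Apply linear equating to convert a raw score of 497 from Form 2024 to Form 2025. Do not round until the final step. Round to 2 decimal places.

472.60

Linear equating: y = (SD_Y/SD_X)(x − M_X) + M_Y
y = (63.2/55.0)(497 − 478.2) + 451.0
y = 1.149091 × 18.8 + 451.0 = 21.6029 + 451.0 = 472.60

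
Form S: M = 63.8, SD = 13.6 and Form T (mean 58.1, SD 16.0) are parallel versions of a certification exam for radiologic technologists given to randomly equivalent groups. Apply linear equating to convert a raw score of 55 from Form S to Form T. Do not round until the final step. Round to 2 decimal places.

Linear equating: y = (SD_Y/SD_X)(x − M_X) + M_Y
y = (16.0/13.6)(55 − 63.8) + 58.1
y = 1.176471 × -8.8 + 58.1 = -10.3529 + 58.1 = 47.75

47.75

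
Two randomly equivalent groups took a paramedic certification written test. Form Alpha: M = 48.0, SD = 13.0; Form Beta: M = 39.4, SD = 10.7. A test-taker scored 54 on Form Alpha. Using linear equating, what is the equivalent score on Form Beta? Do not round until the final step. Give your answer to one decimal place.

Linear equating: y = (SD_Y/SD_X)(x − M_X) + M_Y
y = (10.7/13.0)(54 − 48.0) + 39.4
y = 0.823077 × 6.0 + 39.4 = 4.9385 + 39.4 = 44.3

44.3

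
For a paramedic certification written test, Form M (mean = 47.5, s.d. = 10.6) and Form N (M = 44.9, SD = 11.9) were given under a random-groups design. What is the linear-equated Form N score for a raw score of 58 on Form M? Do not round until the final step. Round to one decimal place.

56.7

Linear equating: y = (SD_Y/SD_X)(x − M_X) + M_Y
y = (11.9/10.6)(58 − 47.5) + 44.9
y = 1.122642 × 10.5 + 44.9 = 11.7877 + 44.9 = 56.7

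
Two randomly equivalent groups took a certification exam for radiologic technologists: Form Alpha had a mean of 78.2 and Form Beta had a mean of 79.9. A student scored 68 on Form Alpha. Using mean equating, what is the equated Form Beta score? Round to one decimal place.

Mean equating: y = x + (M_Y − M_X) = 68 + (79.9 − 78.2) = 69.7

69.7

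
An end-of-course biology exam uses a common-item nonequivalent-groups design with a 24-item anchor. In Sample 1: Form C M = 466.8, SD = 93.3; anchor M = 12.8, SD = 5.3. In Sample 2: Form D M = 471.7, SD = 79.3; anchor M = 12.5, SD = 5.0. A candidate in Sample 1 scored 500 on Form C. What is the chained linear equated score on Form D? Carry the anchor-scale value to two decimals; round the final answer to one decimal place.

506.4

Form C → anchor (Sample 1): v = (5.3/93.3)(500 − 466.8) + 12.8 = 14.69
anchor → Form D (Sample 2): y = (79.3/5.0)(14.69 − 12.5) + 471.7 = 506.4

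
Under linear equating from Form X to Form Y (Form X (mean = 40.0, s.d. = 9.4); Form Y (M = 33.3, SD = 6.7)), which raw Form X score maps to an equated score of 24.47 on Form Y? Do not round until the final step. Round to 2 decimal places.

Invert y = (SD_Y/SD_X)(x − M_X) + M_Y:
x = (SD_X/SD_Y)(y − M_Y) + M_X = (9.4/6.7)(24.47 − 33.3) + 40.0
x = 1.402985 × -8.830 + 40.0 = 27.61

27.61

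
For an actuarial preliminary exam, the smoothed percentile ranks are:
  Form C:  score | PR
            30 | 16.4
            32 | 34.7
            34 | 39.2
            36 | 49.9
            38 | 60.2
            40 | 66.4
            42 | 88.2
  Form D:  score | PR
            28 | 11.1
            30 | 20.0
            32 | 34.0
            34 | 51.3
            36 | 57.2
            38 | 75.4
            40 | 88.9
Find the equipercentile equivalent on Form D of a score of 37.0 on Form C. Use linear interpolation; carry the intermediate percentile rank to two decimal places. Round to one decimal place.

PR of 37.0 on Form C: 49.9 + (37.0 − 36)/(38 − 36) × (60.2 − 49.9) = 55.05
On Form D, PR 55.05 falls between score 34 (PR 51.3) and 36 (PR 57.2).
Interpolate: 34 + (55.05 − 51.3)/(57.2 − 51.3) × (36 − 34) = 35.3

35.3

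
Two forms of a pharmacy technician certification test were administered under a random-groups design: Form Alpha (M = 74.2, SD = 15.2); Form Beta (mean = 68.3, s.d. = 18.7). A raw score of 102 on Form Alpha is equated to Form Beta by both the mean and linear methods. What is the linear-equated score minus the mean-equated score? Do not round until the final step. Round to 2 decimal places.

6.40

Mean-equated: 102 + (68.3 − 74.2) = 96.10
Linear-equated: (18.7/15.2)(102 − 74.2) + 68.3 = 102.501
Difference = 102.501 − 96.10 = 6.40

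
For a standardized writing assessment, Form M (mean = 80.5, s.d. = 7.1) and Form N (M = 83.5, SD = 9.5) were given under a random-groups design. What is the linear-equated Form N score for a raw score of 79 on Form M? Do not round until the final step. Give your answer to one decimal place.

81.5

Linear equating: y = (SD_Y/SD_X)(x − M_X) + M_Y
y = (9.5/7.1)(79 − 80.5) + 83.5
y = 1.338028 × -1.5 + 83.5 = -2.0070 + 83.5 = 81.5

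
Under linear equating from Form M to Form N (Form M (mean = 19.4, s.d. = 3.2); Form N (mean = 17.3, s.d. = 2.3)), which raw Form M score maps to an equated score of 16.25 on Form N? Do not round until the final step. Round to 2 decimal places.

Invert y = (SD_Y/SD_X)(x − M_X) + M_Y:
x = (SD_X/SD_Y)(y − M_Y) + M_X = (3.2/2.3)(16.25 − 17.3) + 19.4
x = 1.391304 × -1.050 + 19.4 = 17.94

17.94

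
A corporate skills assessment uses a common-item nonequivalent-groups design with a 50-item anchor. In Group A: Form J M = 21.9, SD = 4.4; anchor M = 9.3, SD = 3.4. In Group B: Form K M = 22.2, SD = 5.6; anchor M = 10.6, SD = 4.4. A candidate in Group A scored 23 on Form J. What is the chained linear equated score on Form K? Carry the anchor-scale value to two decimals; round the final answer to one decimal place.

21.6

Form J → anchor (Group A): v = (3.4/4.4)(23 − 21.9) + 9.3 = 10.15
anchor → Form K (Group B): y = (5.6/4.4)(10.15 − 10.6) + 22.2 = 21.6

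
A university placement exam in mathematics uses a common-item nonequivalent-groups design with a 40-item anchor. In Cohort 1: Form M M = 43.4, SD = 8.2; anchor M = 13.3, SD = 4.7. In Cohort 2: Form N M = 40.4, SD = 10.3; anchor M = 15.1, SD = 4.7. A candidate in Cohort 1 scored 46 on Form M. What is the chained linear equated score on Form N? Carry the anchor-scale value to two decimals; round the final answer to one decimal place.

39.7

Form M → anchor (Cohort 1): v = (4.7/8.2)(46 − 43.4) + 13.3 = 14.79
anchor → Form N (Cohort 2): y = (10.3/4.7)(14.79 − 15.1) + 40.4 = 39.7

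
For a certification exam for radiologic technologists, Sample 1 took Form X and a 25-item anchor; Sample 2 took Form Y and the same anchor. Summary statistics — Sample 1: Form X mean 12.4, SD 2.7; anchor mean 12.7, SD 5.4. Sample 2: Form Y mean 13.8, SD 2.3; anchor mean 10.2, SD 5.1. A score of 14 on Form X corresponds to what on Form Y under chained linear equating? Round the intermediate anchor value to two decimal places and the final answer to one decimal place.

16.4

Form X → anchor (Sample 1): v = (5.4/2.7)(14 − 12.4) + 12.7 = 15.90
anchor → Form Y (Sample 2): y = (2.3/5.1)(15.90 − 10.2) + 13.8 = 16.4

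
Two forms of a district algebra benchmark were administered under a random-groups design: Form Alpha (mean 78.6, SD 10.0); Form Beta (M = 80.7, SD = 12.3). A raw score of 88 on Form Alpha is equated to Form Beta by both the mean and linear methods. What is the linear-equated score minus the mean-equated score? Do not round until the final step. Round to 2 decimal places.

2.16

Mean-equated: 88 + (80.7 − 78.6) = 90.10
Linear-equated: (12.3/10.0)(88 − 78.6) + 80.7 = 92.262
Difference = 92.262 − 90.10 = 2.16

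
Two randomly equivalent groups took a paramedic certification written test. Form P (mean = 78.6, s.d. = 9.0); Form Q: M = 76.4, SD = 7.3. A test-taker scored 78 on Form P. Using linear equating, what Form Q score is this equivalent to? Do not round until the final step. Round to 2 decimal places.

Linear equating: y = (SD_Y/SD_X)(x − M_X) + M_Y
y = (7.3/9.0)(78 − 78.6) + 76.4
y = 0.811111 × -0.6 + 76.4 = -0.4867 + 76.4 = 75.91

75.91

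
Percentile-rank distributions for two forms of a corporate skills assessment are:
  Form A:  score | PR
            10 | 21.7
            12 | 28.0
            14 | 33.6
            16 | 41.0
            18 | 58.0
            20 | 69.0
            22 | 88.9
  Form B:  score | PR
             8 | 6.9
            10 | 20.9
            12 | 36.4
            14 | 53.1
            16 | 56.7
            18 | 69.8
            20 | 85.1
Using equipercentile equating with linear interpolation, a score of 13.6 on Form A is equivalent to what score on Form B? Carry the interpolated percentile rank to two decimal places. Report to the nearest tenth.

11.5

PR of 13.6 on Form A: 28.0 + (13.6 − 12)/(14 − 12) × (33.6 − 28.0) = 32.48
On Form B, PR 32.48 falls between score 10 (PR 20.9) and 12 (PR 36.4).
Interpolate: 10 + (32.48 − 20.9)/(36.4 − 20.9) × (12 − 10) = 11.5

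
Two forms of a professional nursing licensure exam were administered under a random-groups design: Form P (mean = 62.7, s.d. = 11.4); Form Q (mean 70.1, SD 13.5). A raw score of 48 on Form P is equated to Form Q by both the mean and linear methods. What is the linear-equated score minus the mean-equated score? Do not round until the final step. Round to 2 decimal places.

Mean-equated: 48 + (70.1 − 62.7) = 55.40
Linear-equated: (13.5/11.4)(48 − 62.7) + 70.1 = 52.692
Difference = 52.692 − 55.40 = -2.71

-2.71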